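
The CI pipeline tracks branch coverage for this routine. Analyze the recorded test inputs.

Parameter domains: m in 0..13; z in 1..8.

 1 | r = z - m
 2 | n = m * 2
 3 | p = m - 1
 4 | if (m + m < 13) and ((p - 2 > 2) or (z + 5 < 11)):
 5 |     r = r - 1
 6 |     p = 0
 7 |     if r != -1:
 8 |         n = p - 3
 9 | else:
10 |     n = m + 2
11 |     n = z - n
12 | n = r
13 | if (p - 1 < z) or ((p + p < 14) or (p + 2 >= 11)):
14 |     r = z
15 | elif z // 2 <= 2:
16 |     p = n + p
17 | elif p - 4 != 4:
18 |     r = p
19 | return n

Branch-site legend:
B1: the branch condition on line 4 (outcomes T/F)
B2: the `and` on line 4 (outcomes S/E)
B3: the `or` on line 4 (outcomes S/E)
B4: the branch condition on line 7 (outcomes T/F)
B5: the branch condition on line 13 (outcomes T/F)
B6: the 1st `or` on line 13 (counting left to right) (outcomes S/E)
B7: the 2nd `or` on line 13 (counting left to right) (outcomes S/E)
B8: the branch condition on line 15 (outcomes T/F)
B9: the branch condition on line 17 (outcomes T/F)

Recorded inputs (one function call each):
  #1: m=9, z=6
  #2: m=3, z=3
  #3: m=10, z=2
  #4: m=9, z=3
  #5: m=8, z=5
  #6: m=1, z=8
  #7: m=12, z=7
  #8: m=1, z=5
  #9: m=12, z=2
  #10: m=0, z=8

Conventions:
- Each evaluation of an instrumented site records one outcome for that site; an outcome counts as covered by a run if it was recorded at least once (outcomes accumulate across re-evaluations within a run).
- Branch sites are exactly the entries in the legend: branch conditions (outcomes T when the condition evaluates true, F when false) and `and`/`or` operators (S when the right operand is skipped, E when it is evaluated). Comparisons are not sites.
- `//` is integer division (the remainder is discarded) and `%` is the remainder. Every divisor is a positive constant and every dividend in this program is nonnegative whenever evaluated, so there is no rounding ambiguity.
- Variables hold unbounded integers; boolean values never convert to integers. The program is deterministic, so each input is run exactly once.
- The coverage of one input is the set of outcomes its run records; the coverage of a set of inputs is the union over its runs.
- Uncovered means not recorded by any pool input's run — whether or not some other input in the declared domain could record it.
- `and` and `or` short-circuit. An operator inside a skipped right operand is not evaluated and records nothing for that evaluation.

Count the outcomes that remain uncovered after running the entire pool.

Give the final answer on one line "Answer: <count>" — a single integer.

input #1, m=9, z=6: events B2->S, B1->F, B6->E, B7->E, B5->F, B8->F, B9->F; outcomes B1=F, B2=S, B5=F, B6=E, B7=E, B8=F, B9=F
input #2, m=3, z=3: events B2->E, B3->E, B1->T, B4->F, B6->S, B5->T; outcomes B1=T, B2=E, B3=E, B4=F, B5=T, B6=S
input #3, m=10, z=2: events B2->S, B1->F, B6->E, B7->E, B5->T; outcomes B1=F, B2=S, B5=T, B6=E, B7=E
input #4, m=9, z=3: events B2->S, B1->F, B6->E, B7->E, B5->F, B8->T; outcomes B1=F, B2=S, B5=F, B6=E, B7=E, B8=T
input #5, m=8, z=5: events B2->S, B1->F, B6->E, B7->E, B5->F, B8->T; outcomes B1=F, B2=S, B5=F, B6=E, B7=E, B8=T
input #6, m=1, z=8: events B2->E, B3->E, B1->F, B6->S, B5->T; outcomes B1=F, B2=E, B3=E, B5=T, B6=S
input #7, m=12, z=7: events B2->S, B1->F, B6->E, B7->E, B5->T; outcomes B1=F, B2=S, B5=T, B6=E, B7=E
input #8, m=1, z=5: events B2->E, B3->E, B1->T, B4->T, B6->S, B5->T; outcomes B1=T, B2=E, B3=E, B4=T, B5=T, B6=S
input #9, m=12, z=2: events B2->S, B1->F, B6->E, B7->E, B5->T; outcomes B1=F, B2=S, B5=T, B6=E, B7=E
input #10, m=0, z=8: events B2->E, B3->E, B1->F, B6->S, B5->T; outcomes B1=F, B2=E, B3=E, B5=T, B6=S
union over the pool: B1=T, B1=F, B2=S, B2=E, B3=E, B4=T, B4=F, B5=T, B5=F, B6=S, B6=E, B7=E, B8=T, B8=F, B9=F
uncovered (3 of 18): B3=S, B7=S, B9=T

Answer: 3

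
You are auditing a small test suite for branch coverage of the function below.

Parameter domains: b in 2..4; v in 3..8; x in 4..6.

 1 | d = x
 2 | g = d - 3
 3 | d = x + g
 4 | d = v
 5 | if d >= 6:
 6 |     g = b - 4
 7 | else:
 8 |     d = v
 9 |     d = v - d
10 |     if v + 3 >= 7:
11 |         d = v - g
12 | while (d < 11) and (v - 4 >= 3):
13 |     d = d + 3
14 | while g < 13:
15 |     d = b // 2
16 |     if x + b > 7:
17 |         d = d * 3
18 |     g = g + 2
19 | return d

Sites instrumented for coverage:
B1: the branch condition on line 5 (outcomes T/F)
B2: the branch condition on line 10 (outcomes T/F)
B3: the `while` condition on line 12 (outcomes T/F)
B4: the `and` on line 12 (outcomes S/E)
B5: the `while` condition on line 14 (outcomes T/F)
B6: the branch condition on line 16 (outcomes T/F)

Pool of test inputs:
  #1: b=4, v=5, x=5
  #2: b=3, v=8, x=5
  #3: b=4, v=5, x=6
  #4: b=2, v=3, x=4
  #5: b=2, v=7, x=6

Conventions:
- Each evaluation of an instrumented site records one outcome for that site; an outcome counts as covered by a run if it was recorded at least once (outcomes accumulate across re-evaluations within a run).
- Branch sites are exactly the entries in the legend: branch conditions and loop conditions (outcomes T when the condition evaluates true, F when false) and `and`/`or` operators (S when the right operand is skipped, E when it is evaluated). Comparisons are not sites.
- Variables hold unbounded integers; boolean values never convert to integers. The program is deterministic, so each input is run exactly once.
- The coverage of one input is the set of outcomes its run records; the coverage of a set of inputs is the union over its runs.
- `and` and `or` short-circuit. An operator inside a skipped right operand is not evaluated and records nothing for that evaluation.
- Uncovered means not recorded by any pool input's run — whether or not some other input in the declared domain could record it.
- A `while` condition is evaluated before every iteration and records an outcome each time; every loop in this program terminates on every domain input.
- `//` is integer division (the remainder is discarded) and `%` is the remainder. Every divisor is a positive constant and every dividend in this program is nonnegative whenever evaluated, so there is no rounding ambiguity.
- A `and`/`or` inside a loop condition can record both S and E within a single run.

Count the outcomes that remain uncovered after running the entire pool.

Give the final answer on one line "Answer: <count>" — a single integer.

input #1 (b=4, v=5, x=5): events B1->F, B2->T, B4->E, B3->F, B5->T, B6->T, B5->T, B6->T, B5->T, B6->T, B5->T, B6->T, B5->T, B6->T, ...; covers B1=F, B2=T, B3=F, B4=E, B5=T, B5=F, B6=T
input #2 (b=3, v=8, x=5): events B1->T, B4->E, B3->T, B4->S, B3->F, B5->T, B6->T, B5->T, B6->T, B5->T, B6->T, B5->T, B6->T, B5->T, ...; covers B1=T, B3=T, B3=F, B4=S, B4=E, B5=T, B5=F, B6=T
input #3 (b=4, v=5, x=6): events B1->F, B2->T, B4->E, B3->F, B5->T, B6->T, B5->T, B6->T, B5->T, B6->T, B5->T, B6->T, B5->T, B6->T, ...; covers B1=F, B2=T, B3=F, B4=E, B5=T, B5=F, B6=T
input #4 (b=2, v=3, x=4): events B1->F, B2->F, B4->E, B3->F, B5->T, B6->F, B5->T, B6->F, B5->T, B6->F, B5->T, B6->F, B5->T, B6->F, ...; covers B1=F, B2=F, B3=F, B4=E, B5=T, B5=F, B6=F
input #5 (b=2, v=7, x=6): events B1->T, B4->E, B3->T, B4->E, B3->T, B4->S, B3->F, B5->T, B6->T, B5->T, B6->T, B5->T, B6->T, B5->T, ...; covers B1=T, B3=T, B3=F, B4=S, B4=E, B5=T, B5=F, B6=T
union over the pool: B1=T, B1=F, B2=T, B2=F, B3=T, B3=F, B4=S, B4=E, B5=T, B5=F, B6=T, B6=F
uncovered (0 of 12): none

Answer: 0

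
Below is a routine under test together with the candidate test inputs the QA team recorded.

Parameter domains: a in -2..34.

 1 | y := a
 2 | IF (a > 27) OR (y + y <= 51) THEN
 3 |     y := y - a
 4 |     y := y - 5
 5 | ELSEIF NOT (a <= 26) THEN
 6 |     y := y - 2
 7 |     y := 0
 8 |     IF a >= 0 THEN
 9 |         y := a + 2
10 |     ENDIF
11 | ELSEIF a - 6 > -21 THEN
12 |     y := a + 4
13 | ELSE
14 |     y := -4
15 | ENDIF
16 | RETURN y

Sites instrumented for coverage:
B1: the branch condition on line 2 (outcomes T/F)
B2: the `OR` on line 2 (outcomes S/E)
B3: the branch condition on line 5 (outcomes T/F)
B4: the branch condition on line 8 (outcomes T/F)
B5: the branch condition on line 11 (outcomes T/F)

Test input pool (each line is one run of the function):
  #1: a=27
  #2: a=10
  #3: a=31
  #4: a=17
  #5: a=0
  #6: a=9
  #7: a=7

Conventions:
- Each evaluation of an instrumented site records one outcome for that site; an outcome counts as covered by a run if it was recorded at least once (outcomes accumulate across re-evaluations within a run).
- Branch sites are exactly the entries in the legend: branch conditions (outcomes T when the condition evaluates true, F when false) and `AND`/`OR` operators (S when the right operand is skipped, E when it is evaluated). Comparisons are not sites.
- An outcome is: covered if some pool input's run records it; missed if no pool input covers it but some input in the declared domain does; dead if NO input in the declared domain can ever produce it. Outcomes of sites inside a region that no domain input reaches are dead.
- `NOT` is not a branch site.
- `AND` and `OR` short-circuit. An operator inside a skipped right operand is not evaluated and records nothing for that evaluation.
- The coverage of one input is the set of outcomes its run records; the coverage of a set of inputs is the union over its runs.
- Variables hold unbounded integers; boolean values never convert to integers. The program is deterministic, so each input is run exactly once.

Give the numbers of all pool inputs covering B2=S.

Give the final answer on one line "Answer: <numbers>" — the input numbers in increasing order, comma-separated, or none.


input #1 (a=27): misses B2=S
input #2 (a=10): misses B2=S
input #3 (a=31): covers B2=S
input #4 (a=17): misses B2=S
input #5 (a=0): misses B2=S
input #6 (a=9): misses B2=S
input #7 (a=7): misses B2=S
Answer: 3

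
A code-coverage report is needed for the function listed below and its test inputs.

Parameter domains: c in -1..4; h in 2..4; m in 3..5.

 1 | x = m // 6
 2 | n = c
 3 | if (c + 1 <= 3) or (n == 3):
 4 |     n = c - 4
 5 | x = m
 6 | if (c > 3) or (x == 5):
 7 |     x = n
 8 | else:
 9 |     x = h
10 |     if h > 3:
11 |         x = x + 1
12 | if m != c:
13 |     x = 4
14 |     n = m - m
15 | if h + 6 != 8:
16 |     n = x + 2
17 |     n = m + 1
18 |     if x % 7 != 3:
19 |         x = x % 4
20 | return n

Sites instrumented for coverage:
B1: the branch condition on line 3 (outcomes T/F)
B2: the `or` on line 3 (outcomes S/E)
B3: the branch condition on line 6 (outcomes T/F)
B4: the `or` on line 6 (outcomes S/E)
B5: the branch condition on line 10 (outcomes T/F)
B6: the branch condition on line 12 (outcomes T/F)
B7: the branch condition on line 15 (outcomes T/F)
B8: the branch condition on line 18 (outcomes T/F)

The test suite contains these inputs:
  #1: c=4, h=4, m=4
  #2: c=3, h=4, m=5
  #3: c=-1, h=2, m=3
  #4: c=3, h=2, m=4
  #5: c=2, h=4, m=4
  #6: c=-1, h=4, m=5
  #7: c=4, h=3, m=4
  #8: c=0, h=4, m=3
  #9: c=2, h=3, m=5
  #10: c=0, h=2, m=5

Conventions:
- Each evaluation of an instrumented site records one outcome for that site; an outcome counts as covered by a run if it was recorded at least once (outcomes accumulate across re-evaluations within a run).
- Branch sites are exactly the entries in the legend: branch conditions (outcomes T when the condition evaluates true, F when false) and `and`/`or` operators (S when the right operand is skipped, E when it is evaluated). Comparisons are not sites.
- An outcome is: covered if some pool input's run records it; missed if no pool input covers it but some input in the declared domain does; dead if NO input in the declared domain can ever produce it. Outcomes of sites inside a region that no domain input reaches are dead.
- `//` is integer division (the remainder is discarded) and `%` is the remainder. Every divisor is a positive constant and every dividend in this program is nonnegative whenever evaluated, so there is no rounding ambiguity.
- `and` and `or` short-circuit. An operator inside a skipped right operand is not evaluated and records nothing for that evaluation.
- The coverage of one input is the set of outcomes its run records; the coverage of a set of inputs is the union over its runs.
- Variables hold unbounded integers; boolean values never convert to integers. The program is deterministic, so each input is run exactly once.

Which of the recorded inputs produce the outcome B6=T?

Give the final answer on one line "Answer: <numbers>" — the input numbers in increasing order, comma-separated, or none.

input #1 (c=4, h=4, m=4): does not produce B6=T
input #2 (c=3, h=4, m=5): produces B6=T
input #3 (c=-1, h=2, m=3): produces B6=T
input #4 (c=3, h=2, m=4): produces B6=T
input #5 (c=2, h=4, m=4): produces B6=T
input #6 (c=-1, h=4, m=5): produces B6=T
input #7 (c=4, h=3, m=4): does not produce B6=T
input #8 (c=0, h=4, m=3): produces B6=T
input #9 (c=2, h=3, m=5): produces B6=T
input #10 (c=0, h=2, m=5): produces B6=T

Answer: 2, 3, 4, 5, 6, 8, 9, 10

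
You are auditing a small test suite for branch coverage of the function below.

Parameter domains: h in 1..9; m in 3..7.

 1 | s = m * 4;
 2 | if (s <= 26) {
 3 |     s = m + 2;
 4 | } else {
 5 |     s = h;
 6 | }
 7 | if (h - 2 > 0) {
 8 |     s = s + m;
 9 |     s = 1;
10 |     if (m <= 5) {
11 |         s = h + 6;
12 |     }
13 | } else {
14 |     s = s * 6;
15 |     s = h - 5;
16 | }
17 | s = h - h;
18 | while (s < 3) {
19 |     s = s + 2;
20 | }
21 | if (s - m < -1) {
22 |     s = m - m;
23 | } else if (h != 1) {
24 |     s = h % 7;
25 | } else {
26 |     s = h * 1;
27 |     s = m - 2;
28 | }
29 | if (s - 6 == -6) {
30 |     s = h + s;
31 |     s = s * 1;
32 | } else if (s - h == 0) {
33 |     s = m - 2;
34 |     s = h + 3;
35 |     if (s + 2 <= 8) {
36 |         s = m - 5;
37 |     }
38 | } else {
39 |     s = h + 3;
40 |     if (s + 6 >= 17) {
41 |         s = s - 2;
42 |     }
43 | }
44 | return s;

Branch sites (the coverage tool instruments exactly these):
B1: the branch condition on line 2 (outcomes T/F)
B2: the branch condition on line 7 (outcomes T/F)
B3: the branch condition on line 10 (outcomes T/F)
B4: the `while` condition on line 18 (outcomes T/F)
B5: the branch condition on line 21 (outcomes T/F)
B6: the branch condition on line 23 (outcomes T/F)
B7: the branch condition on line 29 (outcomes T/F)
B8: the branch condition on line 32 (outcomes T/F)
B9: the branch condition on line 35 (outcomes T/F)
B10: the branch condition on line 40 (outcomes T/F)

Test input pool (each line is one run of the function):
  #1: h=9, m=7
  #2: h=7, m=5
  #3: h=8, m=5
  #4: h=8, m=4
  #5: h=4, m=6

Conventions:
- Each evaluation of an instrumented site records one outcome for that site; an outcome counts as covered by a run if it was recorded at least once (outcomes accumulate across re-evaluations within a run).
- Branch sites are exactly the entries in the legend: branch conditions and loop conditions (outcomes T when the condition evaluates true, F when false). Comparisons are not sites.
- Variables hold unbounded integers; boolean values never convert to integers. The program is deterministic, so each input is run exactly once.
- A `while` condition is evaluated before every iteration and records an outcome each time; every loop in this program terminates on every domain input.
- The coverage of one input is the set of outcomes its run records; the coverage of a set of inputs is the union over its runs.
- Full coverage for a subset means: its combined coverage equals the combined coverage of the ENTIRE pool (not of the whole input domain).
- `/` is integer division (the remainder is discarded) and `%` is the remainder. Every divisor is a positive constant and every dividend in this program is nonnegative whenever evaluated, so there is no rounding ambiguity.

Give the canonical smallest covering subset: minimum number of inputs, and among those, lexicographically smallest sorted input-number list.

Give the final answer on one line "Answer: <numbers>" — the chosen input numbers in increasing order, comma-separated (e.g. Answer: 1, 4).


run #1 (h=9, m=7) records B1=F, B2=T, B3=F, B4=T, B4=F, B5=T, B7=T
run #2 (h=7, m=5) records B1=T, B2=T, B3=T, B4=T, B4=F, B5=F, B6=T, B7=T
run #3 (h=8, m=5) records B1=T, B2=T, B3=T, B4=T, B4=F, B5=F, B6=T, B7=F, B8=F, B10=T
run #4 (h=8, m=4) records B1=T, B2=T, B3=T, B4=T, B4=F, B5=F, B6=T, B7=F, B8=F, B10=T
run #5 (h=4, m=6) records B1=T, B2=T, B3=F, B4=T, B4=F, B5=T, B7=T
together the pool reaches 14 outcomes: B1=T, B1=F, B2=T, B3=T, B3=F, B4=T, B4=F, B5=T, B5=F, B6=T, B7=T, B7=F, B8=F, B10=T
no size-1 subset reaches all 14 outcomes (best union: 10/14)
inputs {1, 3} (size 2) cover everything; no size-2 subset with a lexicographically smaller index list covers all 14
Answer: 1, 3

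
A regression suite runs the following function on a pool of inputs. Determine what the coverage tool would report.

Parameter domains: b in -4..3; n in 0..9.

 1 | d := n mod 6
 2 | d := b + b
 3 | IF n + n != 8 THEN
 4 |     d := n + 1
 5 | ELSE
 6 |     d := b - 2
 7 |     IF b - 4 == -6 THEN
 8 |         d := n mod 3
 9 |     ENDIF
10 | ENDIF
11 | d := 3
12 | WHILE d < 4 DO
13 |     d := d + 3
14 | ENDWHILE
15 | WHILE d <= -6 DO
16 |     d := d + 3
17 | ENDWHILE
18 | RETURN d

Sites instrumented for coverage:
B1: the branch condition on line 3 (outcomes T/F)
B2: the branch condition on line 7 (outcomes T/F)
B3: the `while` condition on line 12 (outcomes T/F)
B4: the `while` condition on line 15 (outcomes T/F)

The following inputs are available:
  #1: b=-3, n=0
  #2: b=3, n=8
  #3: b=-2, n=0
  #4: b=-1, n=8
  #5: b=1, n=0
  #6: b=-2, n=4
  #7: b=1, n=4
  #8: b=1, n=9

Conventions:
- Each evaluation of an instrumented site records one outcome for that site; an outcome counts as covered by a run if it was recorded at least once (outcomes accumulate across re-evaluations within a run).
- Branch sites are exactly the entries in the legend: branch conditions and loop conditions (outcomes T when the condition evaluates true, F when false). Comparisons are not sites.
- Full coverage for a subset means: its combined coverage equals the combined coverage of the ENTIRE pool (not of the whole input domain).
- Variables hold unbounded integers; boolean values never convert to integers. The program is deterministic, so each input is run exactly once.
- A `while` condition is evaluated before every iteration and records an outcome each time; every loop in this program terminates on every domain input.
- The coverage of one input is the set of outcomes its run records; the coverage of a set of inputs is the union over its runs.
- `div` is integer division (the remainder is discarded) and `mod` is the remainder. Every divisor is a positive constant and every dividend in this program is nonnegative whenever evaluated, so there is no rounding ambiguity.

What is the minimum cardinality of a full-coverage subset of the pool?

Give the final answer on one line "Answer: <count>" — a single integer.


input #1 (b=-3, n=0): events B1->T, B3->T, B3->F, B4->F; covers B1=T, B3=T, B3=F, B4=F
input #2 (b=3, n=8): events B1->T, B3->T, B3->F, B4->F; covers B1=T, B3=T, B3=F, B4=F
input #3 (b=-2, n=0): events B1->T, B3->T, B3->F, B4->F; covers B1=T, B3=T, B3=F, B4=F
input #4 (b=-1, n=8): events B1->T, B3->T, B3->F, B4->F; covers B1=T, B3=T, B3=F, B4=F
input #5 (b=1, n=0): events B1->T, B3->T, B3->F, B4->F; covers B1=T, B3=T, B3=F, B4=F
input #6 (b=-2, n=4): events B1->F, B2->T, B3->T, B3->F, B4->F; covers B1=F, B2=T, B3=T, B3=F, B4=F
input #7 (b=1, n=4): events B1->F, B2->F, B3->T, B3->F, B4->F; covers B1=F, B2=F, B3=T, B3=F, B4=F
input #8 (b=1, n=9): events B1->T, B3->T, B3->F, B4->F; covers B1=T, B3=T, B3=F, B4=F
the full pool covers 7 outcomes: B1=T, B1=F, B2=T, B2=F, B3=T, B3=F, B4=F
checked all size-1 subsets: none covers 7 outcomes (max 5/7)
checked all size-2 subsets: none covers 7 outcomes (max 6/7)
the canonical winner is {1, 6, 7}: size 3, full 7-outcome coverage, earliest index list among size-3 covers
Answer: 3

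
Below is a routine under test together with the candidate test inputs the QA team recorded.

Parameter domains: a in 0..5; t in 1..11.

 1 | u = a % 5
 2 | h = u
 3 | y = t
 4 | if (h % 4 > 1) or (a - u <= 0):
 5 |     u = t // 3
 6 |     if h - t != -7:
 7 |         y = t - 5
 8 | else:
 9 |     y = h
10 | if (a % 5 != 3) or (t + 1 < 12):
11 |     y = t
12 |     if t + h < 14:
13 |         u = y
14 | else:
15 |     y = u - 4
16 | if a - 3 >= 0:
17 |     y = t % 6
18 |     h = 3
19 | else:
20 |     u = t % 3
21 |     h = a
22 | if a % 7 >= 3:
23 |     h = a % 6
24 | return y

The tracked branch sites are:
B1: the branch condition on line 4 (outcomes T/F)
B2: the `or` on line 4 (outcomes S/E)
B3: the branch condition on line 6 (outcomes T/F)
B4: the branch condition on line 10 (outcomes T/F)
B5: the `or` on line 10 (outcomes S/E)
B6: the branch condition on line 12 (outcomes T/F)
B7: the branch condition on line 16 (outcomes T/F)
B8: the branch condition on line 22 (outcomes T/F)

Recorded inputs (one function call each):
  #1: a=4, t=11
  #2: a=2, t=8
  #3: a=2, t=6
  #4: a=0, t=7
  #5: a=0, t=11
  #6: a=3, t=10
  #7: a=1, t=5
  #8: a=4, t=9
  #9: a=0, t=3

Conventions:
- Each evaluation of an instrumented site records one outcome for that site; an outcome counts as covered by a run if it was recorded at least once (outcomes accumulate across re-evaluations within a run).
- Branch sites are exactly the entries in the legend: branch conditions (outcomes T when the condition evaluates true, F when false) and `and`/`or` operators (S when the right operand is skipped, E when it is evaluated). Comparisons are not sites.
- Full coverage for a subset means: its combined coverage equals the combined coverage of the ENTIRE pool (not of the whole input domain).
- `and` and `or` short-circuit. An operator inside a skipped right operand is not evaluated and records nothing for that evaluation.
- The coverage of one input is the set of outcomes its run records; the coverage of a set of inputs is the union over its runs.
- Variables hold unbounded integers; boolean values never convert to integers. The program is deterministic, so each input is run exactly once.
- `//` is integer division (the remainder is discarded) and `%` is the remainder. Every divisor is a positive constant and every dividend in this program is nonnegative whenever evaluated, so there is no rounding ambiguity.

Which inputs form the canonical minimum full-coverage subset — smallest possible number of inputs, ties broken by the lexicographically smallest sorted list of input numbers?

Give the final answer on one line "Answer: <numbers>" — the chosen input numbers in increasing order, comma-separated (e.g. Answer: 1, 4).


#1 (a=4, t=11) -> covered: B1=T, B2=E, B3=F, B4=T, B5=S, B6=F, B7=T, B8=T
#2 (a=2, t=8) -> covered: B1=T, B2=S, B3=T, B4=T, B5=S, B6=T, B7=F, B8=F
#3 (a=2, t=6) -> covered: B1=T, B2=S, B3=T, B4=T, B5=S, B6=T, B7=F, B8=F
#4 (a=0, t=7) -> covered: B1=T, B2=E, B3=F, B4=T, B5=S, B6=T, B7=F, B8=F
#5 (a=0, t=11) -> covered: B1=T, B2=E, B3=T, B4=T, B5=S, B6=T, B7=F, B8=F
#6 (a=3, t=10) -> covered: B1=T, B2=S, B3=F, B4=T, B5=E, B6=T, B7=T, B8=T
#7 (a=1, t=5) -> covered: B1=T, B2=E, B3=T, B4=T, B5=S, B6=T, B7=F, B8=F
#8 (a=4, t=9) -> covered: B1=T, B2=E, B3=T, B4=T, B5=S, B6=T, B7=T, B8=T
#9 (a=0, t=3) -> covered: B1=T, B2=E, B3=T, B4=T, B5=S, B6=T, B7=F, B8=F
the full pool covers 14 outcomes: B1=T, B2=S, B2=E, B3=T, B3=F, B4=T, B5=S, B5=E, B6=T, B6=F, B7=T, B7=F, B8=T, B8=F
size 1 is not enough: best union over all size-1 subsets is 8/14
size 2 is not enough: best union over all size-2 subsets is 13/14
size 3: inputs {1, 2, 6} cover all 14 outcomes, and no lexicographically smaller subset of this size does
Answer: 1, 2, 6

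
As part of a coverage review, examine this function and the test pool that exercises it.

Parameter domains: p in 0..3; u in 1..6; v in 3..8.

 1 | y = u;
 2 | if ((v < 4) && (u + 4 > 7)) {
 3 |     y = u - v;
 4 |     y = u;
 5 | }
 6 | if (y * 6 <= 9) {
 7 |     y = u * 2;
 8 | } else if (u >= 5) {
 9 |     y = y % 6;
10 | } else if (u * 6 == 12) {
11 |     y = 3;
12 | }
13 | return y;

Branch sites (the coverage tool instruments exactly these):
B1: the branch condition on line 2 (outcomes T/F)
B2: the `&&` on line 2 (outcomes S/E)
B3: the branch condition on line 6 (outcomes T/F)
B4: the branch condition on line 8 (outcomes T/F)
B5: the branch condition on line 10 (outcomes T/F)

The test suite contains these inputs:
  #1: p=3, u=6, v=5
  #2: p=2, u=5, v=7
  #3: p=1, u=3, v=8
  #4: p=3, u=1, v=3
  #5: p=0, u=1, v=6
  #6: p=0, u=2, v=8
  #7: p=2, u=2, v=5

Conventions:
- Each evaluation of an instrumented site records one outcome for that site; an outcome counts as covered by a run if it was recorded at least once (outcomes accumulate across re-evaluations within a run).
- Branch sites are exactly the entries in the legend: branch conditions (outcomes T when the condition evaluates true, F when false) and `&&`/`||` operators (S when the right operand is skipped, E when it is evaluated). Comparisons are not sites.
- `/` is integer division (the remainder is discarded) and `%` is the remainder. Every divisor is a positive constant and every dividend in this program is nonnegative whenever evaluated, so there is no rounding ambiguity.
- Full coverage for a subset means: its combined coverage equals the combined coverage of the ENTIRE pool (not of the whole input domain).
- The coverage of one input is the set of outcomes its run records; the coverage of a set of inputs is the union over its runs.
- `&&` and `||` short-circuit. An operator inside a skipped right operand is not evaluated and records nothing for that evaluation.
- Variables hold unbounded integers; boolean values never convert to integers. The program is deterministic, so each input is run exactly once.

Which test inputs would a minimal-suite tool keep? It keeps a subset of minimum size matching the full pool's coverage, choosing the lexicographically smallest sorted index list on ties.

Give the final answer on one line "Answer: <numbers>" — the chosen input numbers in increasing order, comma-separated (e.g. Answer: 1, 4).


#1 (p=3, u=6, v=5) -> B2->S, B1->F, B3->F, B4->T; covered: B1=F, B2=S, B3=F, B4=T
#2 (p=2, u=5, v=7) -> B2->S, B1->F, B3->F, B4->T; covered: B1=F, B2=S, B3=F, B4=T
#3 (p=1, u=3, v=8) -> B2->S, B1->F, B3->F, B4->F, B5->F; covered: B1=F, B2=S, B3=F, B4=F, B5=F
#4 (p=3, u=1, v=3) -> B2->E, B1->F, B3->T; covered: B1=F, B2=E, B3=T
#5 (p=0, u=1, v=6) -> B2->S, B1->F, B3->T; covered: B1=F, B2=S, B3=T
#6 (p=0, u=2, v=8) -> B2->S, B1->F, B3->F, B4->F, B5->T; covered: B1=F, B2=S, B3=F, B4=F, B5=T
#7 (p=2, u=2, v=5) -> B2->S, B1->F, B3->F, B4->F, B5->T; covered: B1=F, B2=S, B3=F, B4=F, B5=T
union over all inputs: B1=F, B2=S, B2=E, B3=T, B3=F, B4=T, B4=F, B5=T, B5=F (9 outcomes)
no size-1 subset reaches all 9 outcomes (best union: 5/9)
no size-2 subset reaches all 9 outcomes (best union: 7/9)
no size-3 subset reaches all 9 outcomes (best union: 8/9)
size 4: inputs {1, 3, 4, 6} cover all 9 outcomes, and no lexicographically smaller subset of this size does
Answer: 1, 3, 4, 6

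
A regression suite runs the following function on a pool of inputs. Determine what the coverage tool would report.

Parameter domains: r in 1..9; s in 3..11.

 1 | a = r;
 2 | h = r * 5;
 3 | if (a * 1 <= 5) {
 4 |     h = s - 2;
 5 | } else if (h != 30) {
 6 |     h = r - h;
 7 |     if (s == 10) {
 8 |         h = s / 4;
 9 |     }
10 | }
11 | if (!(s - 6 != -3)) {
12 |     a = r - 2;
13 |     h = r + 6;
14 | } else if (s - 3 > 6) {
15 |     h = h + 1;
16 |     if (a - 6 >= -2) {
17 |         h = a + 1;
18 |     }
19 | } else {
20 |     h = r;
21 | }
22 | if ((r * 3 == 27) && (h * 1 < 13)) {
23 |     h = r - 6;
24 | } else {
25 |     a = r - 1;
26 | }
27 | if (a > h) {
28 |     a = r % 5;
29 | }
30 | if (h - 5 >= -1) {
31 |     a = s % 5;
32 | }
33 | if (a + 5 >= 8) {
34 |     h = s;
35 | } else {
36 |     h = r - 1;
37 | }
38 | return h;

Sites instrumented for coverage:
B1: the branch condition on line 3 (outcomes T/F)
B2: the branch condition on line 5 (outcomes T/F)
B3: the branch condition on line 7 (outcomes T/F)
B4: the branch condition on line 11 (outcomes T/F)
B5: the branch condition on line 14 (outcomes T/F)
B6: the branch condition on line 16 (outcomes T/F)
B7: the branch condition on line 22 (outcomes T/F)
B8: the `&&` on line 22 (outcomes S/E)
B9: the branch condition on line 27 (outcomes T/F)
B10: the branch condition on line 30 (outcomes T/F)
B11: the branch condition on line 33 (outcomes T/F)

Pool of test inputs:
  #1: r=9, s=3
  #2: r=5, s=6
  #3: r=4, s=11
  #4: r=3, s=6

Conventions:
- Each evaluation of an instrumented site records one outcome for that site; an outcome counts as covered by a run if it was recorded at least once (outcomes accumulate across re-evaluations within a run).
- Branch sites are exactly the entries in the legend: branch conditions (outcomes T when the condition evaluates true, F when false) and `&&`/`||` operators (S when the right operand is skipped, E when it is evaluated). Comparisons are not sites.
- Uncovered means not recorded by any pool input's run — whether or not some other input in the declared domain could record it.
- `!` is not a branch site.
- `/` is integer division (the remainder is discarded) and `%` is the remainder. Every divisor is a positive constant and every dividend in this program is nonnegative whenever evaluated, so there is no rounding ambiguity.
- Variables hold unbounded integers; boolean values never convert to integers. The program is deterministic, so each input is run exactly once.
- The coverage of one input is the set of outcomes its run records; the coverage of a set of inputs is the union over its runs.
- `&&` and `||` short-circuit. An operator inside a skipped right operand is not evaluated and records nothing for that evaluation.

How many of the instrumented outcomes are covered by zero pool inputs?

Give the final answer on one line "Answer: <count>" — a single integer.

#1 (r=9, s=3) -> B1->F, B2->T, B3->F, B4->T, B8->E, B7->F, B9->F, B10->T, B11->T; covered: B1=F, B2=T, B3=F, B4=T, B7=F, B8=E, B9=F, B10=T, B11=T
#2 (r=5, s=6) -> B1->T, B4->F, B5->F, B8->S, B7->F, B9->F, B10->T, B11->F; covered: B1=T, B4=F, B5=F, B7=F, B8=S, B9=F, B10=T, B11=F
#3 (r=4, s=11) -> B1->T, B4->F, B5->T, B6->T, B8->S, B7->F, B9->F, B10->T, B11->F; covered: B1=T, B4=F, B5=T, B6=T, B7=F, B8=S, B9=F, B10=T, B11=F
#4 (r=3, s=6) -> B1->T, B4->F, B5->F, B8->S, B7->F, B9->F, B10->F, B11->F; covered: B1=T, B4=F, B5=F, B7=F, B8=S, B9=F, B10=F, B11=F
union over the pool: B1=T, B1=F, B2=T, B3=F, B4=T, B4=F, B5=T, B5=F, B6=T, B7=F, B8=S, B8=E, B9=F, B10=T, B10=F, B11=T, B11=F
uncovered (5 of 22): B2=F, B3=T, B6=F, B7=T, B9=T

Answer: 5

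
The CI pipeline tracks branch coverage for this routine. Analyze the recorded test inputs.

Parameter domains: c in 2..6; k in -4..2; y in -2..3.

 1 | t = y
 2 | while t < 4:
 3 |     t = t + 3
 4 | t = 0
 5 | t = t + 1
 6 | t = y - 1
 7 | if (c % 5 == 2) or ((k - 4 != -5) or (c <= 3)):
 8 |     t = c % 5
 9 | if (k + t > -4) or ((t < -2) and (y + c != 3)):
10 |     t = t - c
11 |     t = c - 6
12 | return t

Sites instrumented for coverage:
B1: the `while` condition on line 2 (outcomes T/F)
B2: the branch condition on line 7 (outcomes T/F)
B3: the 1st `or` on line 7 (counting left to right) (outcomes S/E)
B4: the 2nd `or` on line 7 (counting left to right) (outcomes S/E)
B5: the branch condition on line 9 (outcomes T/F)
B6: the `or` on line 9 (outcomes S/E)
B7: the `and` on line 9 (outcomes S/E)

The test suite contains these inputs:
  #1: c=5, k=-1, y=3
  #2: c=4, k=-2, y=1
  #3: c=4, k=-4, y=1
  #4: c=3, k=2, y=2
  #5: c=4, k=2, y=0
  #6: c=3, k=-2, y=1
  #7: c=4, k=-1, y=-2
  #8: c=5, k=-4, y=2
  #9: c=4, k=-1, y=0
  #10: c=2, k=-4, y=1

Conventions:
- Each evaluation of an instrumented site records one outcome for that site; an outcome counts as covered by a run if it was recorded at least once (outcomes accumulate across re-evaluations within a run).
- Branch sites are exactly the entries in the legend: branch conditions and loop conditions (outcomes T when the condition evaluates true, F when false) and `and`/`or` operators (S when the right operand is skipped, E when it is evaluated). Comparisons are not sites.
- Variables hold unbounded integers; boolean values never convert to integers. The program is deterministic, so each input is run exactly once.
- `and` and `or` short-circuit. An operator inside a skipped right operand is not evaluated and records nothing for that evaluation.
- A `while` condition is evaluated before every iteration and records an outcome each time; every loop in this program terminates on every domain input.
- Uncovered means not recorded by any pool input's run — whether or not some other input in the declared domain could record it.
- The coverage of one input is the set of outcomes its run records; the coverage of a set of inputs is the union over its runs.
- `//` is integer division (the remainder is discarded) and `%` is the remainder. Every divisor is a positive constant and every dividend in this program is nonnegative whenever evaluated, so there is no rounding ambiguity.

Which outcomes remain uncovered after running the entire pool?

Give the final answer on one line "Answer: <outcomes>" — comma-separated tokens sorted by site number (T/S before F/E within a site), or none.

#1 (c=5, k=-1, y=3) -> B1->T, B1->F, B3->E, B4->E, B2->F, B6->S, B5->T; covered: B1=T, B1=F, B2=F, B3=E, B4=E, B5=T, B6=S
#2 (c=4, k=-2, y=1) -> B1->T, B1->F, B3->E, B4->S, B2->T, B6->S, B5->T; covered: B1=T, B1=F, B2=T, B3=E, B4=S, B5=T, B6=S
#3 (c=4, k=-4, y=1) -> B1->T, B1->F, B3->E, B4->S, B2->T, B6->S, B5->T; covered: B1=T, B1=F, B2=T, B3=E, B4=S, B5=T, B6=S
#4 (c=3, k=2, y=2) -> B1->T, B1->F, B3->E, B4->S, B2->T, B6->S, B5->T; covered: B1=T, B1=F, B2=T, B3=E, B4=S, B5=T, B6=S
#5 (c=4, k=2, y=0) -> B1->T, B1->T, B1->F, B3->E, B4->S, B2->T, B6->S, B5->T; covered: B1=T, B1=F, B2=T, B3=E, B4=S, B5=T, B6=S
#6 (c=3, k=-2, y=1) -> B1->T, B1->F, B3->E, B4->S, B2->T, B6->S, B5->T; covered: B1=T, B1=F, B2=T, B3=E, B4=S, B5=T, B6=S
#7 (c=4, k=-1, y=-2) -> B1->T, B1->T, B1->F, B3->E, B4->E, B2->F, B6->E, B7->E, B5->T; covered: B1=T, B1=F, B2=F, B3=E, B4=E, B5=T, B6=E, B7=E
#8 (c=5, k=-4, y=2) -> B1->T, B1->F, B3->E, B4->S, B2->T, B6->E, B7->S, B5->F; covered: B1=T, B1=F, B2=T, B3=E, B4=S, B5=F, B6=E, B7=S
#9 (c=4, k=-1, y=0) -> B1->T, B1->T, B1->F, B3->E, B4->E, B2->F, B6->S, B5->T; covered: B1=T, B1=F, B2=F, B3=E, B4=E, B5=T, B6=S
#10 (c=2, k=-4, y=1) -> B1->T, B1->F, B3->S, B2->T, B6->S, B5->T; covered: B1=T, B1=F, B2=T, B3=S, B5=T, B6=S
union over the pool: B1=T, B1=F, B2=T, B2=F, B3=S, B3=E, B4=S, B4=E, B5=T, B5=F, B6=S, B6=E, B7=S, B7=E
uncovered (0 of 14): none

Answer: none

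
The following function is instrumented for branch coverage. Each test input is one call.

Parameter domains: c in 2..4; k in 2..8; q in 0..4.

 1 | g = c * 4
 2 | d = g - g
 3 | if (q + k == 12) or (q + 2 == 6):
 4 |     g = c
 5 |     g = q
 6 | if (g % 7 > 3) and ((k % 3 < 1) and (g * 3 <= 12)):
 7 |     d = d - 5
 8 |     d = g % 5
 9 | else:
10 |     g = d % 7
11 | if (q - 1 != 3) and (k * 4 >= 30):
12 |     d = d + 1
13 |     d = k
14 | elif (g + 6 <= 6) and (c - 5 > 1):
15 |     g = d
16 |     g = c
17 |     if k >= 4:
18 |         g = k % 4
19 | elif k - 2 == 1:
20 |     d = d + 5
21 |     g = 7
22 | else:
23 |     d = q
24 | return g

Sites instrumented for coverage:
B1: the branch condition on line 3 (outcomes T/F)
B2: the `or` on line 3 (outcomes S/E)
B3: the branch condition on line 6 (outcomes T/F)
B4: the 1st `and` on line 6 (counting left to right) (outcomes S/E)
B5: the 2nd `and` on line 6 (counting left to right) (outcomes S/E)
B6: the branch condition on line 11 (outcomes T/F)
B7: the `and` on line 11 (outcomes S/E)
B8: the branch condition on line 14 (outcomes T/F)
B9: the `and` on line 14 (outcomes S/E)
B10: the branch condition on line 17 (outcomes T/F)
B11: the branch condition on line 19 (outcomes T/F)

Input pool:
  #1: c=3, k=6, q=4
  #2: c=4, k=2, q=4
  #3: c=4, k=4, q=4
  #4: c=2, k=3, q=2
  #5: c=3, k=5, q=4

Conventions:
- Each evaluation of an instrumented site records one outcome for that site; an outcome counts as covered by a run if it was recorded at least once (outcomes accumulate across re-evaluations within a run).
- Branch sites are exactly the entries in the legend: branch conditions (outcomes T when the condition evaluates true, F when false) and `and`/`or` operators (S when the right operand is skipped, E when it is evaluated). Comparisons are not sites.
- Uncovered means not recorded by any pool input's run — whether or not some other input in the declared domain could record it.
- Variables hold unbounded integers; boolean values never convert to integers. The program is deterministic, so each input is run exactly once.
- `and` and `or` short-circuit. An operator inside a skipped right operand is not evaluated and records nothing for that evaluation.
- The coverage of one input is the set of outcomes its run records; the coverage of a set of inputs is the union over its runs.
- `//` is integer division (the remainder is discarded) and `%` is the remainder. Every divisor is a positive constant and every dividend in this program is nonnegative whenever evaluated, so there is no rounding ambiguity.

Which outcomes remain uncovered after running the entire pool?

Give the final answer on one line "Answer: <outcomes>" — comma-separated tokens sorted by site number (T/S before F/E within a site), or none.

#1 (c=3, k=6, q=4) -> B2->E, B1->T, B4->E, B5->E, B3->T, B7->S, B6->F, B9->S, B8->F, B11->F; covered: B1=T, B2=E, B3=T, B4=E, B5=E, B6=F, B7=S, B8=F, B9=S, B11=F
#2 (c=4, k=2, q=4) -> B2->E, B1->T, B4->E, B5->S, B3->F, B7->S, B6->F, B9->E, B8->F, B11->F; covered: B1=T, B2=E, B3=F, B4=E, B5=S, B6=F, B7=S, B8=F, B9=E, B11=F
#3 (c=4, k=4, q=4) -> B2->E, B1->T, B4->E, B5->S, B3->F, B7->S, B6->F, B9->E, B8->F, B11->F; covered: B1=T, B2=E, B3=F, B4=E, B5=S, B6=F, B7=S, B8=F, B9=E, B11=F
#4 (c=2, k=3, q=2) -> B2->E, B1->F, B4->S, B3->F, B7->E, B6->F, B9->E, B8->F, B11->T; covered: B1=F, B2=E, B3=F, B4=S, B6=F, B7=E, B8=F, B9=E, B11=T
#5 (c=3, k=5, q=4) -> B2->E, B1->T, B4->E, B5->S, B3->F, B7->S, B6->F, B9->E, B8->F, B11->F; covered: B1=T, B2=E, B3=F, B4=E, B5=S, B6=F, B7=S, B8=F, B9=E, B11=F
union over the pool: B1=T, B1=F, B2=E, B3=T, B3=F, B4=S, B4=E, B5=S, B5=E, B6=F, B7=S, B7=E, B8=F, B9=S, B9=E, B11=T, B11=F
uncovered (5 of 22): B2=S, B6=T, B8=T, B10=T, B10=F

Answer: B2=S, B6=T, B8=T, B10=T, B10=F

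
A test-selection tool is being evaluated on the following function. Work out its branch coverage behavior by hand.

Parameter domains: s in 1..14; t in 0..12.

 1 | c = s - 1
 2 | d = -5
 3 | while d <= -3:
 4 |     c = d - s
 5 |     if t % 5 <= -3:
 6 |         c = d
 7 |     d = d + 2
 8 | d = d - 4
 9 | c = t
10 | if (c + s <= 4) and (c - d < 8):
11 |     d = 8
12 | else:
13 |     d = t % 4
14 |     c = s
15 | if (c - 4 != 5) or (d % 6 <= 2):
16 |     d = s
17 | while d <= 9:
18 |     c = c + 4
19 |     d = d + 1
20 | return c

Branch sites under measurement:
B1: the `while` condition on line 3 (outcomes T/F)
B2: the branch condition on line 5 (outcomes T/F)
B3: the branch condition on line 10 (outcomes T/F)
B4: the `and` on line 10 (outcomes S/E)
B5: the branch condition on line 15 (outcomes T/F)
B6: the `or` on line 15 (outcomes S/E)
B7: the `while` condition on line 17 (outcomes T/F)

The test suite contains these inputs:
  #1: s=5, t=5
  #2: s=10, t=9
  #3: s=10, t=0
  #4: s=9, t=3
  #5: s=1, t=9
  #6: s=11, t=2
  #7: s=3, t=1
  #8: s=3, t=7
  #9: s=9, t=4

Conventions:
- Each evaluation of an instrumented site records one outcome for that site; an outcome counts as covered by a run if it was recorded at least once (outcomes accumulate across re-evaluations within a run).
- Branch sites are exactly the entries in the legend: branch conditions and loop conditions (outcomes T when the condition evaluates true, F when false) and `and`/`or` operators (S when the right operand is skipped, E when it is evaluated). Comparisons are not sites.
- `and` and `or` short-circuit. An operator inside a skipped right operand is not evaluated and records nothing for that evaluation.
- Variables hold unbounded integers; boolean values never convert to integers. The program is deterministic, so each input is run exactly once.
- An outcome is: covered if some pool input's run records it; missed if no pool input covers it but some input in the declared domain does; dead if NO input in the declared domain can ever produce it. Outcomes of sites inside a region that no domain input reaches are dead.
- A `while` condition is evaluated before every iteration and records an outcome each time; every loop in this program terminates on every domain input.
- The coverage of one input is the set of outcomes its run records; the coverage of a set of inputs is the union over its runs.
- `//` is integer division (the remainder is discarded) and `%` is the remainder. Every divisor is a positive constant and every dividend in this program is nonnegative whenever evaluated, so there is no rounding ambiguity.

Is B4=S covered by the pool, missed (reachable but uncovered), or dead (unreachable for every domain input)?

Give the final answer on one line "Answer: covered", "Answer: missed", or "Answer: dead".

B4=S is recorded by pool input(s) 1, 2, 3, 4, 5, 6, 8, 9 -> covered

Answer: covered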